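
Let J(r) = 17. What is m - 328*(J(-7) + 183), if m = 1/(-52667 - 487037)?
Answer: -35404582401/539704 ≈ -65600.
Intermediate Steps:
m = -1/539704 (m = 1/(-539704) = -1/539704 ≈ -1.8529e-6)
m - 328*(J(-7) + 183) = -1/539704 - 328*(17 + 183) = -1/539704 - 328*200 = -1/539704 - 65600 = -35404582401/539704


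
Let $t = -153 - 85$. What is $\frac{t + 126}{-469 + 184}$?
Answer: $\frac{112}{285} \approx 0.39298$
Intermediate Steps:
$t = -238$ ($t = -153 - 85 = -238$)
$\frac{t + 126}{-469 + 184} = \frac{-238 + 126}{-469 + 184} = - \frac{112}{-285} = \left(-112\right) \left(- \frac{1}{285}\right) = \frac{112}{285}$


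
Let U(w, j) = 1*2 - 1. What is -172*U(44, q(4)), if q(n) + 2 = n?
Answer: -172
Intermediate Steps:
q(n) = -2 + n
U(w, j) = 1 (U(w, j) = 2 - 1 = 1)
-172*U(44, q(4)) = -172*1 = -172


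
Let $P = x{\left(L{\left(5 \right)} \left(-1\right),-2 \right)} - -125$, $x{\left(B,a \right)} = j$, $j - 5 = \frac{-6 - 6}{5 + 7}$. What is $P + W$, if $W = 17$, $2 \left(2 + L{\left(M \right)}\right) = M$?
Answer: $146$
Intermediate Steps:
$L{\left(M \right)} = -2 + \frac{M}{2}$
$j = 4$ ($j = 5 + \frac{-6 - 6}{5 + 7} = 5 - \frac{12}{12} = 5 - 1 = 4$)
$x{\left(B,a \right)} = 4$
$P = 129$ ($P = 4 - -125 = 4 + 125 = 129$)
$P + W = 129 + 17 = 146$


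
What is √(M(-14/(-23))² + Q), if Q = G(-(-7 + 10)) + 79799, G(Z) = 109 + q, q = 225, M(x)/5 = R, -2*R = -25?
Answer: √336157/2 ≈ 289.90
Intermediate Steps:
R = 25/2 (R = -½*(-25) = 25/2 ≈ 12.500)
M(x) = 125/2 (M(x) = 5*(25/2) = 125/2)
G(Z) = 334 (G(Z) = 109 + 225 = 334)
Q = 80133 (Q = 334 + 79799 = 80133)
√(M(-14/(-23))² + Q) = √((125/2)² + 80133) = √(15625/4 + 80133) = √(336157/4) = √336157/2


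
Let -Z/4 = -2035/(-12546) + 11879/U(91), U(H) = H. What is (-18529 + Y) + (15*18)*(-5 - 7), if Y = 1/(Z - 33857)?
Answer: -61032407175812/2803638527 ≈ -21769.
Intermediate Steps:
Z = -42634034/81549 (Z = -4*(-2035/(-12546) + 11879/91) = -4*(-2035*(-1/12546) + 11879*(1/91)) = -4*(2035/12546 + 1697/13) = -4*21317017/163098 = -42634034/81549 ≈ -522.80)
Y = -81549/2803638527 (Y = 1/(-42634034/81549 - 33857) = 1/(-2803638527/81549) = -81549/2803638527 ≈ -2.9087e-5)
(-18529 + Y) + (15*18)*(-5 - 7) = (-18529 - 81549/2803638527) + (15*18)*(-5 - 7) = -51948618348332/2803638527 + 270*(-12) = -51948618348332/2803638527 - 3240 = -61032407175812/2803638527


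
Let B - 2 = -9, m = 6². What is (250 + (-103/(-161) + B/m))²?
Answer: 2107087399561/33593616 ≈ 62723.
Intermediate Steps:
m = 36
B = -7 (B = 2 - 9 = -7)
(250 + (-103/(-161) + B/m))² = (250 + (-103/(-161) - 7/36))² = (250 + (-103*(-1/161) - 7*1/36))² = (250 + (103/161 - 7/36))² = (250 + 2581/5796)² = (1451581/5796)² = 2107087399561/33593616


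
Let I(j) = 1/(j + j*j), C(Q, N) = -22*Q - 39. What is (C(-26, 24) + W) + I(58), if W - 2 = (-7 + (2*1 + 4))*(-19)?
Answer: 1895789/3422 ≈ 554.00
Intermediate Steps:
C(Q, N) = -39 - 22*Q
W = 21 (W = 2 + (-7 + (2*1 + 4))*(-19) = 2 + (-7 + (2 + 4))*(-19) = 2 + (-7 + 6)*(-19) = 2 - 1*(-19) = 2 + 19 = 21)
I(j) = 1/(j + j**2)
(C(-26, 24) + W) + I(58) = ((-39 - 22*(-26)) + 21) + 1/(58*(1 + 58)) = ((-39 + 572) + 21) + (1/58)/59 = (533 + 21) + (1/58)*(1/59) = 554 + 1/3422 = 1895789/3422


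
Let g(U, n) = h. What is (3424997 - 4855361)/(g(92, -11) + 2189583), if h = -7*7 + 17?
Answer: -110028/168427 ≈ -0.65327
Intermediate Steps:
h = -32 (h = -49 + 17 = -32)
g(U, n) = -32
(3424997 - 4855361)/(g(92, -11) + 2189583) = (3424997 - 4855361)/(-32 + 2189583) = -1430364/2189551 = -1430364*1/2189551 = -110028/168427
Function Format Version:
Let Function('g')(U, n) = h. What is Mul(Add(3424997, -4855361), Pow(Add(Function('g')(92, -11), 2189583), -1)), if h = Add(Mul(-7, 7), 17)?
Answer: Rational(-110028, 168427) ≈ -0.65327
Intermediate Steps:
h = -32 (h = Add(-49, 17) = -32)
Function('g')(U, n) = -32
Mul(Add(3424997, -4855361), Pow(Add(Function('g')(92, -11), 2189583), -1)) = Mul(Add(3424997, -4855361), Pow(Add(-32, 2189583), -1)) = Mul(-1430364, Pow(2189551, -1)) = Mul(-1430364, Rational(1, 2189551)) = Rational(-110028, 168427)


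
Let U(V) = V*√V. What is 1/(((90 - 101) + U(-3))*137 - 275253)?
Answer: I/(-276760*I + 411*√3) ≈ -3.6132e-6 + 9.2938e-9*I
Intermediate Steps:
U(V) = V^(3/2)
1/(((90 - 101) + U(-3))*137 - 275253) = 1/(((90 - 101) + (-3)^(3/2))*137 - 275253) = 1/((-11 - 3*I*√3)*137 - 275253) = 1/((-1507 - 411*I*√3) - 275253) = 1/(-276760 - 411*I*√3)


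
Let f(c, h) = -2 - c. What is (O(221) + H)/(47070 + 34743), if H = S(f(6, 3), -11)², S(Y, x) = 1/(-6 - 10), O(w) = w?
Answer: 18859/6981376 ≈ 0.0027013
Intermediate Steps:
S(Y, x) = -1/16 (S(Y, x) = 1/(-16) = -1/16)
H = 1/256 (H = (-1/16)² = 1/256 ≈ 0.0039063)
(O(221) + H)/(47070 + 34743) = (221 + 1/256)/(47070 + 34743) = (56577/256)/81813 = (56577/256)*(1/81813) = 18859/6981376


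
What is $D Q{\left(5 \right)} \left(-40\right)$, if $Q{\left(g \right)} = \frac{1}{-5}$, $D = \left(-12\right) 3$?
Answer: $-288$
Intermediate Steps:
$D = -36$
$Q{\left(g \right)} = - \frac{1}{5}$
$D Q{\left(5 \right)} \left(-40\right) = \left(-36\right) \left(- \frac{1}{5}\right) \left(-40\right) = \frac{36}{5} \left(-40\right) = -288$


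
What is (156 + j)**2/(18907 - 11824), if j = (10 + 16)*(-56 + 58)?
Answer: 43264/7083 ≈ 6.1081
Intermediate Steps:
j = 52 (j = 26*2 = 52)
(156 + j)**2/(18907 - 11824) = (156 + 52)**2/(18907 - 11824) = 208**2/7083 = 43264*(1/7083) = 43264/7083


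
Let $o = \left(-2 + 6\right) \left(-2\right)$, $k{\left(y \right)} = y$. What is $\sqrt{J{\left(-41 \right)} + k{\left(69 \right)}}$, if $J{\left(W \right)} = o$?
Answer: $\sqrt{61} \approx 7.8102$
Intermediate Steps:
$o = -8$ ($o = 4 \left(-2\right) = -8$)
$J{\left(W \right)} = -8$
$\sqrt{J{\left(-41 \right)} + k{\left(69 \right)}} = \sqrt{-8 + 69} = \sqrt{61}$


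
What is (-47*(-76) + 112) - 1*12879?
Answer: -9195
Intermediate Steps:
(-47*(-76) + 112) - 1*12879 = (3572 + 112) - 12879 = 3684 - 12879 = -9195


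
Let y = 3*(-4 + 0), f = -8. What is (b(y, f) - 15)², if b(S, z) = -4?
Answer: 361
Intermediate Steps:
y = -12 (y = 3*(-4) = -12)
(b(y, f) - 15)² = (-4 - 15)² = (-19)² = 361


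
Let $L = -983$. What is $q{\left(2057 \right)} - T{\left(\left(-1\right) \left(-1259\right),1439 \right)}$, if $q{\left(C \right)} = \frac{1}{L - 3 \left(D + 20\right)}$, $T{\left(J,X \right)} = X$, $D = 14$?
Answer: $- \frac{1561316}{1085} \approx -1439.0$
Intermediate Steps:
$q{\left(C \right)} = - \frac{1}{1085}$ ($q{\left(C \right)} = \frac{1}{-983 - 3 \left(14 + 20\right)} = \frac{1}{-983 - 102} = \frac{1}{-1085} = - \frac{1}{1085}$)
$q{\left(2057 \right)} - T{\left(\left(-1\right) \left(-1259\right),1439 \right)} = - \frac{1}{1085} - 1439 = - \frac{1561316}{1085}$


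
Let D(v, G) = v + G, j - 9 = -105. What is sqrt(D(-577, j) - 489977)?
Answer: 5*I*sqrt(19626) ≈ 700.46*I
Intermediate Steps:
j = -96 (j = 9 - 105 = -96)
D(v, G) = G + v
sqrt(D(-577, j) - 489977) = sqrt((-96 - 577) - 489977) = sqrt(-673 - 489977) = sqrt(-490650) = 5*I*sqrt(19626)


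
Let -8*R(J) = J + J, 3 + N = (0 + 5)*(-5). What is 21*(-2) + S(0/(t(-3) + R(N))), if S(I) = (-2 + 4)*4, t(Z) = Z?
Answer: -34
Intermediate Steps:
N = -28 (N = -3 + (0 + 5)*(-5) = -3 + 5*(-5) = -3 - 25 = -28)
R(J) = -J/4 (R(J) = -(J + J)/8 = -J/4)
S(I) = 8 (S(I) = 2*4 = 8)
21*(-2) + S(0/(t(-3) + R(N))) = 21*(-2) + 8 = -42 + 8 = -34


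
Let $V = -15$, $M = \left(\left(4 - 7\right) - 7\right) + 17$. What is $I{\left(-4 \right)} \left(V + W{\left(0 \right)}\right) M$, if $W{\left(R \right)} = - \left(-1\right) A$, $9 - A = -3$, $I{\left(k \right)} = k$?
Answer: $84$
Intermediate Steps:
$M = 7$ ($M = \left(-3 - 7\right) + 17 = -10 + 17 = 7$)
$A = 12$ ($A = 9 - -3 = 9 + 3 = 12$)
$W{\left(R \right)} = 12$ ($W{\left(R \right)} = - \left(-1\right) 12 = \left(-1\right) \left(-12\right) = 12$)
$I{\left(-4 \right)} \left(V + W{\left(0 \right)}\right) M = - 4 \left(-15 + 12\right) 7 = \left(-4\right) \left(-3\right) 7 = 12 \cdot 7 = 84$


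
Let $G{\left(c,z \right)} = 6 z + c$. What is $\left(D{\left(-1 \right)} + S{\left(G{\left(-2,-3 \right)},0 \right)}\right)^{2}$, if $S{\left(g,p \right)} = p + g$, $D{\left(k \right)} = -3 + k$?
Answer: $576$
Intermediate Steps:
$G{\left(c,z \right)} = c + 6 z$
$S{\left(g,p \right)} = g + p$
$\left(D{\left(-1 \right)} + S{\left(G{\left(-2,-3 \right)},0 \right)}\right)^{2} = \left(\left(-3 - 1\right) + \left(\left(-2 + 6 \left(-3\right)\right) + 0\right)\right)^{2} = \left(-4 + \left(\left(-2 - 18\right) + 0\right)\right)^{2} = \left(-4 + \left(-20 + 0\right)\right)^{2} = \left(-4 - 20\right)^{2} = \left(-24\right)^{2} = 576$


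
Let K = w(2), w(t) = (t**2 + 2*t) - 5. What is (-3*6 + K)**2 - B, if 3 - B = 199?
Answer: 421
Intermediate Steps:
B = -196 (B = 3 - 1*199 = 3 - 199 = -196)
w(t) = -5 + t**2 + 2*t
K = 3 (K = -5 + 2**2 + 2*2 = -5 + 4 + 4 = 3)
(-3*6 + K)**2 - B = (-3*6 + 3)**2 - 1*(-196) = (-18 + 3)**2 + 196 = (-15)**2 + 196 = 225 + 196 = 421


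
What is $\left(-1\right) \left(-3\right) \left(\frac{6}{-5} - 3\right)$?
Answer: $- \frac{63}{5} \approx -12.6$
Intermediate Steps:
$\left(-1\right) \left(-3\right) \left(\frac{6}{-5} - 3\right) = 3 \left(6 \left(- \frac{1}{5}\right) - 3\right) = 3 \left(- \frac{6}{5} - 3\right) = 3 \left(- \frac{21}{5}\right) = - \frac{63}{5}$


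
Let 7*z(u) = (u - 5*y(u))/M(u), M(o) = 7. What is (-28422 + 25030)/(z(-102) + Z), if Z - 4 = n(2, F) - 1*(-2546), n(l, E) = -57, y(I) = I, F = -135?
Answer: -166208/122565 ≈ -1.3561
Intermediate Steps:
z(u) = -4*u/49 (z(u) = ((u - 5*u)/7)/7 = (-4*u*(⅐))/7 = (-4*u/7)/7 = -4*u/49)
Z = 2493 (Z = 4 + (-57 - 1*(-2546)) = 4 + (-57 + 2546) = 4 + 2489 = 2493)
(-28422 + 25030)/(z(-102) + Z) = (-28422 + 25030)/(-4/49*(-102) + 2493) = -3392/(408/49 + 2493) = -3392/122565/49 = -3392*49/122565 = -166208/122565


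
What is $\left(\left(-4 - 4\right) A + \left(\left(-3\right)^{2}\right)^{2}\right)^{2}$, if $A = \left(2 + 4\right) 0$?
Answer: $6561$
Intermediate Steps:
$A = 0$ ($A = 6 \cdot 0 = 0$)
$\left(\left(-4 - 4\right) A + \left(\left(-3\right)^{2}\right)^{2}\right)^{2} = \left(\left(-4 - 4\right) 0 + \left(\left(-3\right)^{2}\right)^{2}\right)^{2} = \left(\left(-8\right) 0 + 9^{2}\right)^{2} = \left(0 + 81\right)^{2} = 81^{2} = 6561$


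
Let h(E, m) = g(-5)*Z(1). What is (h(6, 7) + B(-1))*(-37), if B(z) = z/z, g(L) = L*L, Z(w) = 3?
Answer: -2812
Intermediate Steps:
g(L) = L**2
h(E, m) = 75 (h(E, m) = (-5)**2*3 = 25*3 = 75)
B(z) = 1
(h(6, 7) + B(-1))*(-37) = (75 + 1)*(-37) = 76*(-37) = -2812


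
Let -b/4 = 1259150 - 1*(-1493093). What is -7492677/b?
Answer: 7492677/11008972 ≈ 0.68060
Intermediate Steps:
b = -11008972 (b = -4*(1259150 - 1*(-1493093)) = -4*(1259150 + 1493093) = -4*2752243 = -11008972)
-7492677/b = -7492677/(-11008972) = -7492677*(-1/11008972) = 7492677/11008972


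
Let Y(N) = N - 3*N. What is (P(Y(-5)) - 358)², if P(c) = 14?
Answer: 118336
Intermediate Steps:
Y(N) = -2*N
(P(Y(-5)) - 358)² = (14 - 358)² = (-344)² = 118336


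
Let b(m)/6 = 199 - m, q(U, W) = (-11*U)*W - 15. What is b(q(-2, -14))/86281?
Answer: 3132/86281 ≈ 0.036300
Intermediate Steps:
q(U, W) = -15 - 11*U*W (q(U, W) = -11*U*W - 15 = -15 - 11*U*W)
b(m) = 1194 - 6*m (b(m) = 6*(199 - m) = 1194 - 6*m)
b(q(-2, -14))/86281 = (1194 - 6*(-15 - 11*(-2)*(-14)))/86281 = (1194 - 6*(-15 - 308))*(1/86281) = (1194 - 6*(-323))*(1/86281) = (1194 + 1938)*(1/86281) = 3132*(1/86281) = 3132/86281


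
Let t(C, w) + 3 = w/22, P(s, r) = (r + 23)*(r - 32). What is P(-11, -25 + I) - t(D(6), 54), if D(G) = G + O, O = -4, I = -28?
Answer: 28056/11 ≈ 2550.5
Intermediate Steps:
D(G) = -4 + G (D(G) = G - 4 = -4 + G)
P(s, r) = (-32 + r)*(23 + r) (P(s, r) = (23 + r)*(-32 + r) = (-32 + r)*(23 + r))
t(C, w) = -3 + w/22
P(-11, -25 + I) - t(D(6), 54) = (-736 + (-25 - 28)² - 9*(-25 - 28)) - (-3 + (1/22)*54) = (-736 + (-53)² - 9*(-53)) - (-3 + 27/11) = (-736 + 2809 + 477) - 1*(-6/11) = 2550 + 6/11 = 28056/11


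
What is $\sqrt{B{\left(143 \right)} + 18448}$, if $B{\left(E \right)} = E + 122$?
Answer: $\sqrt{18713} \approx 136.8$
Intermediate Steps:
$B{\left(E \right)} = 122 + E$
$\sqrt{B{\left(143 \right)} + 18448} = \sqrt{\left(122 + 143\right) + 18448} = \sqrt{265 + 18448} = \sqrt{18713}$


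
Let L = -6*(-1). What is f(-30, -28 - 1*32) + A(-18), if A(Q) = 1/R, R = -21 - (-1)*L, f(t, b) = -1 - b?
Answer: 884/15 ≈ 58.933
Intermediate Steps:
L = 6
R = -15 (R = -21 - (-1)*6 = -21 - 1*(-6) = -21 + 6 = -15)
A(Q) = -1/15 (A(Q) = 1/(-15) = -1/15)
f(-30, -28 - 1*32) + A(-18) = (-1 - (-28 - 1*32)) - 1/15 = (-1 - (-28 - 32)) - 1/15 = (-1 - 1*(-60)) - 1/15 = (-1 + 60) - 1/15 = 59 - 1/15 = 884/15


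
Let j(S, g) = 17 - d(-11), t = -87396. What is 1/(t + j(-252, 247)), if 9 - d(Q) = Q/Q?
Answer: -1/87387 ≈ -1.1443e-5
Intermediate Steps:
d(Q) = 8 (d(Q) = 9 - Q/Q = 9 - 1*1 = 9 - 1 = 8)
j(S, g) = 9 (j(S, g) = 17 - 1*8 = 17 - 8 = 9)
1/(t + j(-252, 247)) = 1/(-87396 + 9) = 1/(-87387) = -1/87387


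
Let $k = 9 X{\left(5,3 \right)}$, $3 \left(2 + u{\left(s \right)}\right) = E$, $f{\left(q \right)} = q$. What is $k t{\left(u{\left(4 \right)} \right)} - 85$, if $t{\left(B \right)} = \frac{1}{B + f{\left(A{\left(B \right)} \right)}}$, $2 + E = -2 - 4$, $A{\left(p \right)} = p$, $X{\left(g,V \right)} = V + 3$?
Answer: $- \frac{1271}{14} \approx -90.786$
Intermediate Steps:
$X{\left(g,V \right)} = 3 + V$
$E = -8$ ($E = -2 - 6 = -8$)
$u{\left(s \right)} = - \frac{14}{3}$ ($u{\left(s \right)} = -2 + \frac{1}{3} \left(-8\right) = -2 - \frac{8}{3} = - \frac{14}{3}$)
$k = 54$ ($k = 9 \left(3 + 3\right) = 9 \cdot 6 = 54$)
$t{\left(B \right)} = \frac{1}{2 B}$ ($t{\left(B \right)} = \frac{1}{B + B} = \frac{1}{2 B}$)
$k t{\left(u{\left(4 \right)} \right)} - 85 = 54 \frac{1}{2 \left(- \frac{14}{3}\right)} - 85 = 54 \cdot \frac{1}{2} \left(- \frac{3}{14}\right) - 85 = 54 \left(- \frac{3}{28}\right) - 85 = - \frac{81}{14} - 85 = - \frac{1271}{14}$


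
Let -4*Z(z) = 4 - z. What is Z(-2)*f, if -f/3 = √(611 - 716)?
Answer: 9*I*√105/2 ≈ 46.111*I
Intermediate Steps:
Z(z) = -1 + z/4 (Z(z) = -(4 - z)/4 = -1 + z/4)
f = -3*I*√105 (f = -3*√(611 - 716) = -3*I*√105 ≈ -30.741*I)
Z(-2)*f = (-1 + (¼)*(-2))*(-3*I*√105) = (-1 - ½)*(-3*I*√105) = -(-9)*I*√105/2 = 9*I*√105/2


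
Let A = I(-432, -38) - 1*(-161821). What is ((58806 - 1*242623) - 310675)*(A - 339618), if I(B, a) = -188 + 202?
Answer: 87912271236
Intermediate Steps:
I(B, a) = 14
A = 161835 (A = 14 - 1*(-161821) = 14 + 161821 = 161835)
((58806 - 1*242623) - 310675)*(A - 339618) = ((58806 - 1*242623) - 310675)*(161835 - 339618) = ((58806 - 242623) - 310675)*(-177783) = (-183817 - 310675)*(-177783) = -494492*(-177783) = 87912271236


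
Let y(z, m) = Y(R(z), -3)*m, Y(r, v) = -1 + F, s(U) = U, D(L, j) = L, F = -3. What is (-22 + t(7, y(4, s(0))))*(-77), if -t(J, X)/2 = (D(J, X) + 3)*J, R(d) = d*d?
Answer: 12474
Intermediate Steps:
R(d) = d**2
Y(r, v) = -4 (Y(r, v) = -1 - 3 = -4)
y(z, m) = -4*m
t(J, X) = -2*J*(3 + J) (t(J, X) = -2*(J + 3)*J = -2*(3 + J)*J = -2*J*(3 + J))
(-22 + t(7, y(4, s(0))))*(-77) = (-22 - 2*7*(3 + 7))*(-77) = (-22 - 2*7*10)*(-77) = (-22 - 140)*(-77) = -162*(-77) = 12474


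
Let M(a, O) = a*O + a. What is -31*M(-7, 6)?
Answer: 1519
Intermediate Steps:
M(a, O) = a + O*a (M(a, O) = O*a + a = a + O*a)
-31*M(-7, 6) = -(-217)*(1 + 6) = -(-217)*7 = -31*(-49) = 1519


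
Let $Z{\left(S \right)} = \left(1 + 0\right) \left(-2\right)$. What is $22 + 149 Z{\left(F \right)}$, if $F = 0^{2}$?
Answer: $-276$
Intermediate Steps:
$F = 0$
$Z{\left(S \right)} = -2$ ($Z{\left(S \right)} = 1 \left(-2\right) = -2$)
$22 + 149 Z{\left(F \right)} = 22 + 149 \left(-2\right) = 22 - 298 = -276$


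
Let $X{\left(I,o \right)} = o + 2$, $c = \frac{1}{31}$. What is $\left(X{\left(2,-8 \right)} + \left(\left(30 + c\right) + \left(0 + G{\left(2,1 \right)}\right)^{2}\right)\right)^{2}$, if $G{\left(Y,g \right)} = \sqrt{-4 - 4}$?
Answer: $\frac{247009}{961} \approx 257.03$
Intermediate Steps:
$G{\left(Y,g \right)} = 2 i \sqrt{2}$ ($G{\left(Y,g \right)} = \sqrt{-8} = 2 i \sqrt{2}$)
$c = \frac{1}{31} \approx 0.032258$
$X{\left(I,o \right)} = 2 + o$
$\left(X{\left(2,-8 \right)} + \left(\left(30 + c\right) + \left(0 + G{\left(2,1 \right)}\right)^{2}\right)\right)^{2} = \left(\left(2 - 8\right) + \left(\left(30 + \frac{1}{31}\right) + \left(0 + 2 i \sqrt{2}\right)^{2}\right)\right)^{2} = \left(-6 + \left(\frac{931}{31} + \left(2 i \sqrt{2}\right)^{2}\right)\right)^{2} = \left(-6 + \left(\frac{931}{31} - 8\right)\right)^{2} = \left(-6 + \frac{683}{31}\right)^{2} = \left(\frac{497}{31}\right)^{2} = \frac{247009}{961}$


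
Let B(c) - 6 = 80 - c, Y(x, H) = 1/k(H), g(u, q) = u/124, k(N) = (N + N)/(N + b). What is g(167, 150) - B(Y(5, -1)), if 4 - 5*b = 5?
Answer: -52113/620 ≈ -84.053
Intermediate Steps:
b = -1/5 (b = 4/5 - 1/5*5 = 4/5 - 1 = -1/5 ≈ -0.20000)
k(N) = 2*N/(-1/5 + N) (k(N) = (N + N)/(N - 1/5) = (2*N)/(-1/5 + N) = 2*N/(-1/5 + N))
g(u, q) = u/124 (g(u, q) = u*(1/124) = u/124)
Y(x, H) = (-1 + 5*H)/(10*H) (Y(x, H) = 1/(10*H/(-1 + 5*H)) = (-1 + 5*H)/(10*H))
B(c) = 86 - c (B(c) = 6 + (80 - c) = 86 - c)
g(167, 150) - B(Y(5, -1)) = (1/124)*167 - (86 - (-1 + 5*(-1))/(10*(-1))) = 167/124 - (86 - (-1)*(-1 - 5)/10) = 167/124 - (86 - (-1)*(-6)/10) = 167/124 - (86 - 1*3/5) = 167/124 - (86 - 3/5) = 167/124 - 1*427/5 = 167/124 - 427/5 = -52113/620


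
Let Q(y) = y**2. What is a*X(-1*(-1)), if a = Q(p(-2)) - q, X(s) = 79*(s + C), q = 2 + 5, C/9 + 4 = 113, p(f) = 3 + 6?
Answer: 5740772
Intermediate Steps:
p(f) = 9
C = 981 (C = -36 + 9*113 = -36 + 1017 = 981)
q = 7
X(s) = 77499 + 79*s (X(s) = 79*(s + 981) = 79*(981 + s) = 77499 + 79*s)
a = 74 (a = 9**2 - 1*7 = 81 - 7 = 74)
a*X(-1*(-1)) = 74*(77499 + 79*(-1*(-1))) = 74*(77499 + 79*1) = 74*(77499 + 79) = 74*77578 = 5740772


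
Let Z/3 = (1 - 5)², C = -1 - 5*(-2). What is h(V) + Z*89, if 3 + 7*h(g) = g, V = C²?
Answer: 29982/7 ≈ 4283.1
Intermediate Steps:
C = 9 (C = -1 + 10 = 9)
Z = 48 (Z = 3*(1 - 5)² = 3*(-4)² = 3*16 = 48)
V = 81 (V = 9² = 81)
h(g) = -3/7 + g/7
h(V) + Z*89 = (-3/7 + (⅐)*81) + 48*89 = (-3/7 + 81/7) + 4272 = 78/7 + 4272 = 29982/7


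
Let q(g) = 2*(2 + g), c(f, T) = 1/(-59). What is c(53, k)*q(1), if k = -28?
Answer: -6/59 ≈ -0.10169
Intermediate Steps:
c(f, T) = -1/59
q(g) = 4 + 2*g
c(53, k)*q(1) = -(4 + 2*1)/59 = -(4 + 2)/59 = -1/59*6 = -6/59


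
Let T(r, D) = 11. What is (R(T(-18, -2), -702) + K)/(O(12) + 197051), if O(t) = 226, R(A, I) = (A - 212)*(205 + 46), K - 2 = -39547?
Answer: -89996/197277 ≈ -0.45619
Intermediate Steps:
K = -39545 (K = 2 - 39547 = -39545)
R(A, I) = -53212 + 251*A (R(A, I) = (-212 + A)*251 = -53212 + 251*A)
(R(T(-18, -2), -702) + K)/(O(12) + 197051) = ((-53212 + 251*11) - 39545)/(226 + 197051) = ((-53212 + 2761) - 39545)/197277 = (-50451 - 39545)*(1/197277) = -89996*1/197277 = -89996/197277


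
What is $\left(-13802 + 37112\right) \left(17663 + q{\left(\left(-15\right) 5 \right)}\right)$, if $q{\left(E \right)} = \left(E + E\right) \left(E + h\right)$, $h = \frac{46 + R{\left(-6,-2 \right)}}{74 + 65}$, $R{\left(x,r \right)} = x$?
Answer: $\frac{93540862170}{139} \approx 6.7296 \cdot 10^{8}$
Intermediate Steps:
$h = \frac{40}{139}$ ($h = \frac{46 - 6}{74 + 65} = \frac{40}{139} \approx 0.28777$)
$q{\left(E \right)} = 2 E \left(\frac{40}{139} + E\right)$ ($q{\left(E \right)} = \left(E + E\right) \left(E + \frac{40}{139}\right) = 2 E \left(\frac{40}{139} + E\right)$)
$\left(-13802 + 37112\right) \left(17663 + q{\left(\left(-15\right) 5 \right)}\right) = \left(-13802 + 37112\right) \left(17663 + \frac{2 \left(\left(-15\right) 5\right) \left(40 + 139 \left(\left(-15\right) 5\right)\right)}{139}\right) = 23310 \left(17663 + \frac{2}{139} \left(-75\right) \left(40 + 139 \left(-75\right)\right)\right) = 23310 \left(17663 + \frac{2}{139} \left(-75\right) \left(40 - 10425\right)\right) = 23310 \left(17663 + \frac{2}{139} \left(-75\right) \left(-10385\right)\right) = 23310 \left(17663 + \frac{1557750}{139}\right) = 23310 \cdot \frac{4012907}{139} = \frac{93540862170}{139}$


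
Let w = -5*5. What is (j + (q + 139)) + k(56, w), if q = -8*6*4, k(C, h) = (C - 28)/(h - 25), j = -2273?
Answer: -58164/25 ≈ -2326.6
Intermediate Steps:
w = -25
k(C, h) = (-28 + C)/(-25 + h)
q = -192 (q = -48*4 = -192)
(j + (q + 139)) + k(56, w) = (-2273 + (-192 + 139)) + (-28 + 56)/(-25 - 25) = (-2273 - 53) + 28/(-50) = -2326 - 1/50*28 = -2326 - 14/25 = -58164/25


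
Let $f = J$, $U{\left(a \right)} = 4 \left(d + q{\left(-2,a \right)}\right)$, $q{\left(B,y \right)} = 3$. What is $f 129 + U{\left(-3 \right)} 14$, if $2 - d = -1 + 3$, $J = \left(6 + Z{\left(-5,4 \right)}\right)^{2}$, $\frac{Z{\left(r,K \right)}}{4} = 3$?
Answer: $41964$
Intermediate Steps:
$Z{\left(r,K \right)} = 12$ ($Z{\left(r,K \right)} = 4 \cdot 3 = 12$)
$J = 324$ ($J = \left(6 + 12\right)^{2} = 18^{2} = 324$)
$d = 0$ ($d = 2 - \left(-1 + 3\right) = 2 - 2 = 0$)
$U{\left(a \right)} = 12$ ($U{\left(a \right)} = 4 \left(0 + 3\right) = 4 \cdot 3 = 12$)
$f = 324$
$f 129 + U{\left(-3 \right)} 14 = 324 \cdot 129 + 12 \cdot 14 = 41796 + 168 = 41964$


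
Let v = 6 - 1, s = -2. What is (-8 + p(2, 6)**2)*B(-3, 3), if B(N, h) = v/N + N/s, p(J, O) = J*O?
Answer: -68/3 ≈ -22.667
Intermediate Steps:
v = 5
B(N, h) = 5/N - N/2 (B(N, h) = 5/N + N/(-2) = 5/N + N*(-1/2) = 5/N - N/2)
(-8 + p(2, 6)**2)*B(-3, 3) = (-8 + (2*6)**2)*(5/(-3) - 1/2*(-3)) = (-8 + 12**2)*(5*(-1/3) + 3/2) = (-8 + 144)*(-5/3 + 3/2) = 136*(-1/6) = -68/3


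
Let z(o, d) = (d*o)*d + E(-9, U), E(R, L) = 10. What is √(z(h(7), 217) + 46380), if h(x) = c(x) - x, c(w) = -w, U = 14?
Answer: 2*I*√153214 ≈ 782.85*I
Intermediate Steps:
h(x) = -2*x (h(x) = -x - x = -2*x)
z(o, d) = 10 + o*d² (z(o, d) = (d*o)*d + 10 = o*d² + 10 = 10 + o*d²)
√(z(h(7), 217) + 46380) = √((10 - 2*7*217²) + 46380) = √((10 - 14*47089) + 46380) = √((10 - 659246) + 46380) = √(-659236 + 46380) = √(-612856) = 2*I*√153214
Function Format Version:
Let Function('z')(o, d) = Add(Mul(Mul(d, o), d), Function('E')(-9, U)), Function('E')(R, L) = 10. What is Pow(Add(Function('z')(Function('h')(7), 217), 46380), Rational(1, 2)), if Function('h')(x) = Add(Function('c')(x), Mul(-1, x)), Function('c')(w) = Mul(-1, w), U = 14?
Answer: Mul(2, I, Pow(153214, Rational(1, 2))) ≈ Mul(782.85, I)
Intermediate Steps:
Function('h')(x) = Mul(-2, x) (Function('h')(x) = Add(Mul(-1, x), Mul(-1, x)) = Mul(-2, x))
Function('z')(o, d) = Add(10, Mul(o, Pow(d, 2))) (Function('z')(o, d) = Add(Mul(Mul(d, o), d), 10) = Add(Mul(o, Pow(d, 2)), 10) = Add(10, Mul(o, Pow(d, 2))))
Pow(Add(Function('z')(Function('h')(7), 217), 46380), Rational(1, 2)) = Pow(Add(Add(10, Mul(Mul(-2, 7), Pow(217, 2))), 46380), Rational(1, 2)) = Pow(Add(Add(10, Mul(-14, 47089)), 46380), Rational(1, 2)) = Pow(Add(Add(10, -659246), 46380), Rational(1, 2)) = Pow(Add(-659236, 46380), Rational(1, 2)) = Pow(-612856, Rational(1, 2)) = Mul(2, I, Pow(153214, Rational(1, 2)))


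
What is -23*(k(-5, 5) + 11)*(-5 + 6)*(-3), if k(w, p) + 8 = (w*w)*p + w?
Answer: 8487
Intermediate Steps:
k(w, p) = -8 + w + p*w² (k(w, p) = -8 + ((w*w)*p + w) = -8 + (w²*p + w) = -8 + (p*w² + w) = -8 + (w + p*w²) = -8 + w + p*w²)
-23*(k(-5, 5) + 11)*(-5 + 6)*(-3) = -23*((-8 - 5 + 5*(-5)²) + 11)*(-5 + 6)*(-3) = -23*((-8 - 5 + 5*25) + 11)*(-3) = -23*((-8 - 5 + 125) + 11)*(-3) = -23*(112 + 11)*(-3) = -2829*(-3) = 8487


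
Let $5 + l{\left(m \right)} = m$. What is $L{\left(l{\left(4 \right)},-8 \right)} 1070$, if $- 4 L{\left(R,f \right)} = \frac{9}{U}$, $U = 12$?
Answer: $- \frac{1605}{8} \approx -200.63$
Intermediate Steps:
$l{\left(m \right)} = -5 + m$
$L{\left(R,f \right)} = - \frac{3}{16}$ ($L{\left(R,f \right)} = - \frac{9 \cdot \frac{1}{12}}{4} = \left(- \frac{1}{4}\right) \frac{3}{4} = - \frac{3}{16}$)
$L{\left(l{\left(4 \right)},-8 \right)} 1070 = \left(- \frac{3}{16}\right) 1070 = - \frac{1605}{8}$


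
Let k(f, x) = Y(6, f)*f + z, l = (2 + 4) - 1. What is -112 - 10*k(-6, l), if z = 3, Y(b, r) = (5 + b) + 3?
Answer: 698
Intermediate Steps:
Y(b, r) = 8 + b
l = 5 (l = 6 - 1 = 5)
k(f, x) = 3 + 14*f (k(f, x) = (8 + 6)*f + 3 = 14*f + 3 = 3 + 14*f)
-112 - 10*k(-6, l) = -112 - 10*(3 + 14*(-6)) = -112 - 10*(3 - 84) = -112 - 10*(-81) = -112 + 810 = 698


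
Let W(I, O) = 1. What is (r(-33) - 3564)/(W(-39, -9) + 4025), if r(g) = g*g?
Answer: -75/122 ≈ -0.61475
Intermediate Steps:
r(g) = g²
(r(-33) - 3564)/(W(-39, -9) + 4025) = ((-33)² - 3564)/(1 + 4025) = (1089 - 3564)/4026 = -2475*1/4026 = -75/122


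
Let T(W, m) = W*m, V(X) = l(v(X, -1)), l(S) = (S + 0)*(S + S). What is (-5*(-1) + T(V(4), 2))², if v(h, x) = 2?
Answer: 441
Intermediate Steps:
l(S) = 2*S² (l(S) = S*(2*S) = 2*S²)
V(X) = 8 (V(X) = 2*2² = 2*4 = 8)
(-5*(-1) + T(V(4), 2))² = (-5*(-1) + 8*2)² = (5 + 16)² = 21² = 441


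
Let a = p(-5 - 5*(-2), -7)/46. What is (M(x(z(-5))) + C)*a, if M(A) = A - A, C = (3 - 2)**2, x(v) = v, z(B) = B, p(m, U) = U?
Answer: -7/46 ≈ -0.15217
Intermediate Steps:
a = -7/46 ≈ -0.15217
C = 1 (C = 1**2 = 1)
M(A) = 0
(M(x(z(-5))) + C)*a = (0 + 1)*(-7/46) = 1*(-7/46) = -7/46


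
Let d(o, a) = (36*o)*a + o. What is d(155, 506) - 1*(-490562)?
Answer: 3314197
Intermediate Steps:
d(o, a) = o + 36*a*o (d(o, a) = 36*a*o + o = o + 36*a*o)
d(155, 506) - 1*(-490562) = 155*(1 + 36*506) - 1*(-490562) = 155*(1 + 18216) + 490562 = 155*18217 + 490562 = 2823635 + 490562 = 3314197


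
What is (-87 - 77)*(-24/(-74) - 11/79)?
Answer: -88724/2923 ≈ -30.354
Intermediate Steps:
(-87 - 77)*(-24/(-74) - 11/79) = -164*(-24*(-1/74) - 11*1/79) = -164*(12/37 - 11/79) = -164*541/2923 = -88724/2923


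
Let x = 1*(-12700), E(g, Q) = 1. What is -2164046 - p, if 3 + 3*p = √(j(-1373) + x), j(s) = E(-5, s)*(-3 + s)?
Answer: -2164045 - 2*I*√391 ≈ -2.164e+6 - 39.547*I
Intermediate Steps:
x = -12700
j(s) = -3 + s (j(s) = 1*(-3 + s) = -3 + s)
p = -1 + 2*I*√391 (p = -1 + √((-3 - 1373) - 12700)/3 = -1 + √(-1376 - 12700)/3 = -1 + √(-14076)/3 = -1 + (6*I*√391)/3 = -1 + 2*I*√391 ≈ -1.0 + 39.547*I)
-2164046 - p = -2164046 - (-1 + 2*I*√391) = -2164046 + (1 - 2*I*√391) = -2164045 - 2*I*√391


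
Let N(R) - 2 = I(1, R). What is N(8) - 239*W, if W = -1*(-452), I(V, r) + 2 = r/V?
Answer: -108020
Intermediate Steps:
I(V, r) = -2 + r/V
N(R) = R (N(R) = 2 + (-2 + R/1) = 2 + (-2 + R*1) = 2 + (-2 + R) = R)
W = 452
N(8) - 239*W = 8 - 239*452 = 8 - 108028 = -108020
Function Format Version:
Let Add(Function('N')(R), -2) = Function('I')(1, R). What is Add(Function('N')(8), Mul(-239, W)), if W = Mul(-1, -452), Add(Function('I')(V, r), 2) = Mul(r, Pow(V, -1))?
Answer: -108020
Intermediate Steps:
Function('I')(V, r) = Add(-2, Mul(r, Pow(V, -1)))
Function('N')(R) = R (Function('N')(R) = Add(2, Add(-2, Mul(R, Pow(1, -1)))) = Add(2, Add(-2, Mul(R, 1))) = Add(2, Add(-2, R)) = R)
W = 452
Add(Function('N')(8), Mul(-239, W)) = Add(8, Mul(-239, 452)) = Add(8, -108028) = -108020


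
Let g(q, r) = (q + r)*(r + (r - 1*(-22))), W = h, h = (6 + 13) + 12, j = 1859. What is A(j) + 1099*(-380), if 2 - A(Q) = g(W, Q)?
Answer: -7486218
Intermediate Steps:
h = 31 (h = 19 + 12 = 31)
W = 31
g(q, r) = (22 + 2*r)*(q + r) (g(q, r) = (q + r)*(r + (r + 22)) = (q + r)*(r + (22 + r)) = (q + r)*(22 + 2*r) = (22 + 2*r)*(q + r))
A(Q) = -680 - 84*Q - 2*Q² (A(Q) = 2 - (2*Q² + 22*31 + 22*Q + 2*31*Q) = 2 - (2*Q² + 682 + 22*Q + 62*Q) = 2 - (682 + 2*Q² + 84*Q) = 2 + (-682 - 84*Q - 2*Q²) = -680 - 84*Q - 2*Q²)
A(j) + 1099*(-380) = (-680 - 84*1859 - 2*1859²) + 1099*(-380) = (-680 - 156156 - 2*3455881) - 417620 = (-680 - 156156 - 6911762) - 417620 = -7068598 - 417620 = -7486218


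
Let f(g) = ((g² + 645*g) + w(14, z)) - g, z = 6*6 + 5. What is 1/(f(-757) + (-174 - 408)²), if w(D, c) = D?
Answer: 1/424279 ≈ 2.3569e-6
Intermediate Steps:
z = 41 (z = 36 + 5 = 41)
f(g) = 14 + g² + 644*g (f(g) = ((g² + 645*g) + 14) - g = (14 + g² + 645*g) - g = 14 + g² + 644*g)
1/(f(-757) + (-174 - 408)²) = 1/((14 + (-757)² + 644*(-757)) + (-174 - 408)²) = 1/((14 + 573049 - 487508) + (-582)²) = 1/(85555 + 338724) = 1/424279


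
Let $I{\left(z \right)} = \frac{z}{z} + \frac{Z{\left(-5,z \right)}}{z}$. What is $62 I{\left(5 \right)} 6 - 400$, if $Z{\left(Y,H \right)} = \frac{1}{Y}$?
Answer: $- \frac{1072}{25} \approx -42.88$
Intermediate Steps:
$I{\left(z \right)} = 1 - \frac{1}{5 z}$ ($I{\left(z \right)} = \frac{z}{z} + \frac{1}{\left(-5\right) z} = 1 - \frac{1}{5 z}$)
$62 I{\left(5 \right)} 6 - 400 = 62 \frac{- \frac{1}{5} + 5}{5} \cdot 6 - 400 = 62 \cdot \frac{1}{5} \cdot \frac{24}{5} \cdot 6 - 400 = 62 \cdot \frac{24}{25} \cdot 6 - 400 = 62 \cdot \frac{144}{25} - 400 = \frac{8928}{25} - 400 = - \frac{1072}{25}$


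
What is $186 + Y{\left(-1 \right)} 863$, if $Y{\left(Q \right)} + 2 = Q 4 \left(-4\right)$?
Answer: $12268$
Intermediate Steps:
$Y{\left(Q \right)} = -2 - 16 Q$ ($Y{\left(Q \right)} = -2 + Q 4 \left(-4\right) = -2 + 4 Q \left(-4\right) = -2 - 16 Q$)
$186 + Y{\left(-1 \right)} 863 = 186 + \left(-2 - -16\right) 863 = 186 + \left(-2 + 16\right) 863 = 186 + 14 \cdot 863 = 186 + 12082 = 12268$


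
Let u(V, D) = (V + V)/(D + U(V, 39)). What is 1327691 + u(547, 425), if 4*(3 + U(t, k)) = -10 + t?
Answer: 2954116851/2225 ≈ 1.3277e+6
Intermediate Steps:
U(t, k) = -11/2 + t/4 (U(t, k) = -3 + (-10 + t)/4 = -3 + (-5/2 + t/4) = -11/2 + t/4)
u(V, D) = 2*V/(-11/2 + D + V/4) (u(V, D) = (V + V)/(D + (-11/2 + V/4)) = (2*V)/(-11/2 + D + V/4) = 2*V/(-11/2 + D + V/4))
1327691 + u(547, 425) = 1327691 + 8*547/(-22 + 547 + 4*425) = 1327691 + 8*547/(-22 + 547 + 1700) = 1327691 + 8*547/2225 = 1327691 + 8*547*(1/2225) = 1327691 + 4376/2225 = 2954116851/2225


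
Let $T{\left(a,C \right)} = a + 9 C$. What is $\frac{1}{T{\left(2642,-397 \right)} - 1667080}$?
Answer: $- \frac{1}{1668011} \approx -5.9952 \cdot 10^{-7}$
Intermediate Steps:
$\frac{1}{T{\left(2642,-397 \right)} - 1667080} = \frac{1}{\left(2642 + 9 \left(-397\right)\right) - 1667080} = \frac{1}{\left(2642 - 3573\right) - 1667080} = \frac{1}{-931 - 1667080} = \frac{1}{-1668011} = - \frac{1}{1668011}$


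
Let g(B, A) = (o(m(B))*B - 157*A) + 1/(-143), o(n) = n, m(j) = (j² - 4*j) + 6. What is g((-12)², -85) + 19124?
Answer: 419901338/143 ≈ 2.9364e+6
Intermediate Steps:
m(j) = 6 + j² - 4*j
g(B, A) = -1/143 - 157*A + B*(6 + B² - 4*B) (g(B, A) = ((6 + B² - 4*B)*B - 157*A) + 1/(-143) = (B*(6 + B² - 4*B) - 157*A) - 1/143 = (-157*A + B*(6 + B² - 4*B)) - 1/143 = -1/143 - 157*A + B*(6 + B² - 4*B))
g((-12)², -85) + 19124 = (-1/143 - 157*(-85) + (-12)²*(6 + ((-12)²)² - 4*(-12)²)) + 19124 = (-1/143 + 13345 + 144*(6 + 144² - 4*144)) + 19124 = (-1/143 + 13345 + 144*(6 + 20736 - 576)) + 19124 = (-1/143 + 13345 + 144*20166) + 19124 = (-1/143 + 13345 + 2903904) + 19124 = 417166606/143 + 19124 = 419901338/143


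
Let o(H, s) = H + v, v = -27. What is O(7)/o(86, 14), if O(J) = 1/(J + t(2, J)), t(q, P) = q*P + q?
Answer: 1/1357 ≈ 0.00073692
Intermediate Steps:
t(q, P) = q + P*q (t(q, P) = P*q + q = q + P*q)
O(J) = 1/(2 + 3*J) (O(J) = 1/(J + 2*(1 + J)) = 1/(J + (2 + 2*J)) = 1/(2 + 3*J))
o(H, s) = -27 + H (o(H, s) = H - 27 = -27 + H)
O(7)/o(86, 14) = 1/((2 + 3*7)*(-27 + 86)) = 1/((2 + 21)*59) = (1/59)/23 = (1/23)*(1/59) = 1/1357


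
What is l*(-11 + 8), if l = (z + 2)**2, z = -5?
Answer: -27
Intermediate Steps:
l = 9 (l = (-5 + 2)**2 = (-3)**2 = 9)
l*(-11 + 8) = 9*(-11 + 8) = 9*(-3) = -27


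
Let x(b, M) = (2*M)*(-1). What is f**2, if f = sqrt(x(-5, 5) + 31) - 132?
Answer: (132 - sqrt(21))**2 ≈ 16235.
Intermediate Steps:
x(b, M) = -2*M
f = -132 + sqrt(21) (f = sqrt(-2*5 + 31) - 132 = sqrt(-10 + 31) - 132 = sqrt(21) - 132 = -132 + sqrt(21) ≈ -127.42)
f**2 = (-132 + sqrt(21))**2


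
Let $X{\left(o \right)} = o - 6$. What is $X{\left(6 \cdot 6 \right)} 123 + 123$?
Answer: $3813$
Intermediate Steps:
$X{\left(o \right)} = -6 + o$
$X{\left(6 \cdot 6 \right)} 123 + 123 = \left(-6 + 6 \cdot 6\right) 123 + 123 = \left(-6 + 36\right) 123 + 123 = 30 \cdot 123 + 123 = 3690 + 123 = 3813$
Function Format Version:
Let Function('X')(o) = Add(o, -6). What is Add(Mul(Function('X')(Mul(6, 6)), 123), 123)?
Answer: 3813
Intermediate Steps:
Function('X')(o) = Add(-6, o)
Add(Mul(Function('X')(Mul(6, 6)), 123), 123) = Add(Mul(Add(-6, Mul(6, 6)), 123), 123) = Add(Mul(Add(-6, 36), 123), 123) = Add(Mul(30, 123), 123) = Add(3690, 123) = 3813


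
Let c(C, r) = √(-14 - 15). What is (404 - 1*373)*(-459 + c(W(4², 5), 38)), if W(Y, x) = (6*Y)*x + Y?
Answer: -14229 + 31*I*√29 ≈ -14229.0 + 166.94*I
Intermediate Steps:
W(Y, x) = Y + 6*Y*x (W(Y, x) = 6*Y*x + Y = Y + 6*Y*x)
c(C, r) = I*√29 (c(C, r) = √(-29) = I*√29)
(404 - 1*373)*(-459 + c(W(4², 5), 38)) = (404 - 1*373)*(-459 + I*√29) = (404 - 373)*(-459 + I*√29) = 31*(-459 + I*√29) = -14229 + 31*I*√29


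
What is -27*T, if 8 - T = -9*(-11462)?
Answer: 2785050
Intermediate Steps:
T = -103150 (T = 8 - (-9)*(-11462) = 8 - 1*103158 = 8 - 103158 = -103150)
-27*T = -27*(-103150) = 2785050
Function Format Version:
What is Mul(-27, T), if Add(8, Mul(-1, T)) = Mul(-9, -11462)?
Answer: 2785050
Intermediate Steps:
T = -103150 (T = Add(8, Mul(-1, Mul(-9, -11462))) = Add(8, Mul(-1, 103158)) = Add(8, -103158) = -103150)
Mul(-27, T) = Mul(-27, -103150) = 2785050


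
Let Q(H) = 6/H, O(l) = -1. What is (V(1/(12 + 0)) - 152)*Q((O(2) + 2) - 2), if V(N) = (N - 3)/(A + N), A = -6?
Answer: 64542/71 ≈ 909.04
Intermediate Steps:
V(N) = (-3 + N)/(-6 + N) (V(N) = (N - 3)/(-6 + N) = (-3 + N)/(-6 + N))
(V(1/(12 + 0)) - 152)*Q((O(2) + 2) - 2) = ((-3 + 1/(12 + 0))/(-6 + 1/(12 + 0)) - 152)*(6/((-1 + 2) - 2)) = ((-3 + 1/12)/(-6 + 1/12) - 152)*(6/(1 - 2)) = ((-3 + 1/12)/(-6 + 1/12) - 152)*(6/(-1)) = (-35/12/(-71/12) - 152)*(6*(-1)) = (-12/71*(-35/12) - 152)*(-6) = (35/71 - 152)*(-6) = -10757/71*(-6) = 64542/71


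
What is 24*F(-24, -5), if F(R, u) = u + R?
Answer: -696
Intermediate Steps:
F(R, u) = R + u
24*F(-24, -5) = 24*(-24 - 5) = 24*(-29) = -696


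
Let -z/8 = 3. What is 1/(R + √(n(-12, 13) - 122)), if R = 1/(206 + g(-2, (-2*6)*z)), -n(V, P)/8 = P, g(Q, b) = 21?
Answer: 227/11645555 - 51529*I*√226/11645555 ≈ 1.9492e-5 - 0.066519*I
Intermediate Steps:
z = -24 (z = -8*3 = -24)
n(V, P) = -8*P
R = 1/227 (R = 1/(206 + 21) = 1/227 ≈ 0.0044053)
1/(R + √(n(-12, 13) - 122)) = 1/(1/227 + √(-8*13 - 122)) = 1/(1/227 + √(-104 - 122)) = 1/(1/227 + √(-226)) = 1/(1/227 + I*√226)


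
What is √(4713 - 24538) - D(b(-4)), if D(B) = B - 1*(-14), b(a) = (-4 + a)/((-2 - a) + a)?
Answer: -18 + 5*I*√793 ≈ -18.0 + 140.8*I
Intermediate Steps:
b(a) = 2 - a/2 (b(a) = (-4 + a)/(-2) = (-4 + a)*(-½) = 2 - a/2)
D(B) = 14 + B (D(B) = B + 14 = 14 + B)
√(4713 - 24538) - D(b(-4)) = √(4713 - 24538) - (14 + (2 - ½*(-4))) = √(-19825) - (14 + (2 + 2)) = 5*I*√793 - (14 + 4) = 5*I*√793 - 1*18 = 5*I*√793 - 18 = -18 + 5*I*√793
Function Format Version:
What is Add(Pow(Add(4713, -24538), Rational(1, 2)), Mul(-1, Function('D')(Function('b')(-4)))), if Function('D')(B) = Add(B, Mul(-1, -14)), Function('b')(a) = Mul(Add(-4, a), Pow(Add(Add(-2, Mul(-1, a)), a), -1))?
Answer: Add(-18, Mul(5, I, Pow(793, Rational(1, 2)))) ≈ Add(-18.000, Mul(140.80, I))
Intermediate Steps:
Function('b')(a) = Add(2, Mul(Rational(-1, 2), a)) (Function('b')(a) = Mul(Add(-4, a), Pow(-2, -1)) = Mul(Add(-4, a), Rational(-1, 2)) = Add(2, Mul(Rational(-1, 2), a)))
Function('D')(B) = Add(14, B) (Function('D')(B) = Add(B, 14) = Add(14, B))
Add(Pow(Add(4713, -24538), Rational(1, 2)), Mul(-1, Function('D')(Function('b')(-4)))) = Add(Pow(Add(4713, -24538), Rational(1, 2)), Mul(-1, Add(14, Add(2, Mul(Rational(-1, 2), -4))))) = Add(Pow(-19825, Rational(1, 2)), Mul(-1, Add(14, Add(2, 2)))) = Add(Mul(5, I, Pow(793, Rational(1, 2))), Mul(-1, Add(14, 4))) = Add(Mul(5, I, Pow(793, Rational(1, 2))), Mul(-1, 18)) = Add(Mul(5, I, Pow(793, Rational(1, 2))), -18) = Add(-18, Mul(5, I, Pow(793, Rational(1, 2))))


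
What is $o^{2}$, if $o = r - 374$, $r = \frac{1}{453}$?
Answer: $\frac{28703475241}{205209} \approx 1.3987 \cdot 10^{5}$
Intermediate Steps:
$r = \frac{1}{453} \approx 0.0022075$
$o = - \frac{169421}{453}$ ($o = \frac{1}{453} - 374 = - \frac{169421}{453} \approx -374.0$)
$o^{2} = \left(- \frac{169421}{453}\right)^{2} = \frac{28703475241}{205209}$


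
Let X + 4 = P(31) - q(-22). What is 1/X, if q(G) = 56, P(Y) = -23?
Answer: -1/83 ≈ -0.012048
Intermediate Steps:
X = -83 (X = -4 + (-23 - 1*56) = -4 + (-23 - 56) = -4 - 79 = -83)
1/X = 1/(-83) = -1/83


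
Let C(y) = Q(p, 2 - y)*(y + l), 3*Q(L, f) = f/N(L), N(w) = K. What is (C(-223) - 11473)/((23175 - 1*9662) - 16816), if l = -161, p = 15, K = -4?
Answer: 4273/3303 ≈ 1.2937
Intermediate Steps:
N(w) = -4
Q(L, f) = -f/12 (Q(L, f) = (f/(-4))/3 = (f*(-1/4))/3 = (-f/4)/3 = -f/12)
C(y) = (-161 + y)*(-1/6 + y/12) (C(y) = (-(2 - y)/12)*(y - 161) = (-1/6 + y/12)*(-161 + y) = (-161 + y)*(-1/6 + y/12))
(C(-223) - 11473)/((23175 - 1*9662) - 16816) = ((-161 - 223)*(-2 - 223)/12 - 11473)/((23175 - 1*9662) - 16816) = ((1/12)*(-384)*(-225) - 11473)/((23175 - 9662) - 16816) = (7200 - 11473)/(13513 - 16816) = -4273/(-3303) = -4273*(-1/3303) = 4273/3303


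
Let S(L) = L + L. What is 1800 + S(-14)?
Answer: 1772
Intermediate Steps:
S(L) = 2*L
1800 + S(-14) = 1800 + 2*(-14) = 1800 - 28 = 1772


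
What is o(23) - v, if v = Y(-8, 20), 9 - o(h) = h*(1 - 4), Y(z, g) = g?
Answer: 58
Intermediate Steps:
o(h) = 9 + 3*h (o(h) = 9 - h*(1 - 4) = 9 - h*(-3) = 9 - (-3)*h = 9 + 3*h)
v = 20
o(23) - v = (9 + 3*23) - 1*20 = (9 + 69) - 20 = 78 - 20 = 58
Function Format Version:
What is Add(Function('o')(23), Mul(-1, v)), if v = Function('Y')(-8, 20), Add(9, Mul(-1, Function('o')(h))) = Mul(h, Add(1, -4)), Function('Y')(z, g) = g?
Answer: 58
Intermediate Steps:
Function('o')(h) = Add(9, Mul(3, h)) (Function('o')(h) = Add(9, Mul(-1, Mul(h, Add(1, -4)))) = Add(9, Mul(-1, Mul(h, -3))) = Add(9, Mul(-1, Mul(-3, h))) = Add(9, Mul(3, h)))
v = 20
Add(Function('o')(23), Mul(-1, v)) = Add(Add(9, Mul(3, 23)), Mul(-1, 20)) = Add(Add(9, 69), -20) = Add(78, -20) = 58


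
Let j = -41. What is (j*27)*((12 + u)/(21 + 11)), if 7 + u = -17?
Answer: 3321/8 ≈ 415.13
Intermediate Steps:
u = -24 (u = -7 - 17 = -24)
(j*27)*((12 + u)/(21 + 11)) = (-41*27)*((12 - 24)/(21 + 11)) = -(-13284)/32 = -1107*(-3/8) = 3321/8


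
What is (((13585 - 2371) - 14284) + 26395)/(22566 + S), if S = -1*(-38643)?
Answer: 7775/20403 ≈ 0.38107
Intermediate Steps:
S = 38643
(((13585 - 2371) - 14284) + 26395)/(22566 + S) = (((13585 - 2371) - 14284) + 26395)/(22566 + 38643) = ((11214 - 14284) + 26395)/61209 = (-3070 + 26395)*(1/61209) = 23325*(1/61209) = 7775/20403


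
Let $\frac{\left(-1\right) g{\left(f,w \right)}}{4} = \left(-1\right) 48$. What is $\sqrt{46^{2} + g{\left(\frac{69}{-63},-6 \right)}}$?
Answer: $2 \sqrt{577} \approx 48.042$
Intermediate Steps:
$g{\left(f,w \right)} = 192$ ($g{\left(f,w \right)} = - 4 \left(\left(-1\right) 48\right) = \left(-4\right) \left(-48\right) = 192$)
$\sqrt{46^{2} + g{\left(\frac{69}{-63},-6 \right)}} = \sqrt{46^{2} + 192} = \sqrt{2116 + 192} = \sqrt{2308} = 2 \sqrt{577}$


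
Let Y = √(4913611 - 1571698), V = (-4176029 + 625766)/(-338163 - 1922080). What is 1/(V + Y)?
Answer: -2674819031303/5690937685110643856 + 5108698419049*√3341913/17072813055331931568 ≈ 0.00054655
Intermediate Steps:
V = 3550263/2260243 (V = -3550263/(-2260243) = -3550263*(-1/2260243) = 3550263/2260243 ≈ 1.5707)
Y = √3341913 ≈ 1828.1
1/(V + Y) = 1/(3550263/2260243 + √3341913)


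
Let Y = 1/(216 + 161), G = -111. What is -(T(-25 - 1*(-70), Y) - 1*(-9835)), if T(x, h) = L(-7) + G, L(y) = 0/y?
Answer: -9724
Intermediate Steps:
L(y) = 0
Y = 1/377 ≈ 0.0026525
T(x, h) = -111 (T(x, h) = 0 - 111 = -111)
-(T(-25 - 1*(-70), Y) - 1*(-9835)) = -(-111 - 1*(-9835)) = -(-111 + 9835) = -1*9724 = -9724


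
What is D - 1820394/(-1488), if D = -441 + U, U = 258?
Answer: 258015/248 ≈ 1040.4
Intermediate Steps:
D = -183 (D = -441 + 258 = -183)
D - 1820394/(-1488) = -183 - 1820394/(-1488) = -183 - 1820394*(-1)/1488 = -183 - 1377*(-661/744) = -183 + 303399/248 = 258015/248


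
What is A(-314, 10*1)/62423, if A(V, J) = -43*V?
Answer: 13502/62423 ≈ 0.21630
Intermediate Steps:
A(-314, 10*1)/62423 = -43*(-314)/62423 = 13502*(1/62423) = 13502/62423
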